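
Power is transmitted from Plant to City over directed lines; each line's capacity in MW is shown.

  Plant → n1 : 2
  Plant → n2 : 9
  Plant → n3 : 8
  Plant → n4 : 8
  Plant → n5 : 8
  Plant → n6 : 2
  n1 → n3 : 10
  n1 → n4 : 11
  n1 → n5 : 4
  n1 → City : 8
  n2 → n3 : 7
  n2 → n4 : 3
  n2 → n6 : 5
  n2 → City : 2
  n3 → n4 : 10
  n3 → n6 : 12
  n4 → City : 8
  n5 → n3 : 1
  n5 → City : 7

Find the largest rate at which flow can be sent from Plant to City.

19

Augment Plant→n1→City: bottleneck 2, flow now 2.
Augment Plant→n2→City: bottleneck 2, flow now 4.
Augment Plant→n4→City: bottleneck 8, flow now 12.
Augment Plant→n5→City: bottleneck 7, flow now 19.
No augmenting path remains; maximum flow = 19.
In the residual graph, reachable from Plant: {Plant, n2, n3, n4, n5, n6}.
Min-cut edges: Plant→n1 (2), n2→City (2), n4→City (8), n5→City (7); capacity 2 + 2 + 8 + 7 = 19.
This cut is saturated, so no flow can exceed 19.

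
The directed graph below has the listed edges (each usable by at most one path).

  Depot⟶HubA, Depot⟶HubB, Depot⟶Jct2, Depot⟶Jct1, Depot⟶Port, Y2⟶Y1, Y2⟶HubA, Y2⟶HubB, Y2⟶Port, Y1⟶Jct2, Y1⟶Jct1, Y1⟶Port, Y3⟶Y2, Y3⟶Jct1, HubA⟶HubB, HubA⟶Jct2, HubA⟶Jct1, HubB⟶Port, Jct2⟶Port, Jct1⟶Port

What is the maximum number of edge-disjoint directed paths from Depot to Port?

4

Assign every edge capacity 1; by Menger, the answer equals the max flow.
Path Depot→Port (+1); total 1.
Path Depot→HubB→Port (+1); total 2.
Path Depot→Jct2→Port (+1); total 3.
Path Depot→Jct1→Port (+1); total 4.
No residual Depot→Port path; max flow = 4.
Certifying cut of size 4: {Depot→Port, HubB→Port, Jct1→Port, Jct2→Port}.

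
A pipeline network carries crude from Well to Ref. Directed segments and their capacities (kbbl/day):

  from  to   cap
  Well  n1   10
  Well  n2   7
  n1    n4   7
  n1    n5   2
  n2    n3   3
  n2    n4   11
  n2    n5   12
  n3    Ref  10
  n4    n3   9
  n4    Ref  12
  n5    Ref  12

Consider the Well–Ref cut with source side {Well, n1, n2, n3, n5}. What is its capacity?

40

Edges leaving {Well, n1, n2, n3, n5}: n1→n4 (7), n2→n4 (11), n3→Ref (10), n5→Ref (12).
Cut capacity = 7 + 11 + 10 + 12 = 40.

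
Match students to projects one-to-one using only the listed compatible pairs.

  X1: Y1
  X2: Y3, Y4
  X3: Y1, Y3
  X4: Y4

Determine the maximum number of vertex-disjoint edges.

3

Unit-capacity flow: source→left, listed edges, right→sink; max matching = max flow.
Augmenting path X1→Y1 (+1); matched 1.
Augmenting path X2→Y3 (+1); matched 2.
Augmenting path X4→Y4 (+1); matched 3.
No augmenting path remains; maximum matching = 3.
König certificate: {Y1, Y3, Y4} is a vertex cover of size 3 (every listed pair touches it), so no matching can be larger.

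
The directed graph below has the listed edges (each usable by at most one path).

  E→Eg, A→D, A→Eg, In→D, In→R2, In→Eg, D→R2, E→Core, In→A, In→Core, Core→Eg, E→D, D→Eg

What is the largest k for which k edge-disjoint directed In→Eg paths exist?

Assign every edge capacity 1; by Menger, the answer equals the max flow.
Path In→Eg (+1); total 1.
Path In→D→Eg (+1); total 2.
Path In→A→Eg (+1); total 3.
Path In→Core→Eg (+1); total 4.
No residual In→Eg path; max flow = 4.
Certifying cut of size 4: {In→A, In→Core, In→D, In→Eg}.

4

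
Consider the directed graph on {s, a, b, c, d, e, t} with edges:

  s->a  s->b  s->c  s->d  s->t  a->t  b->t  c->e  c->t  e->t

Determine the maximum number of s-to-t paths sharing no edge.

4

Assign every edge capacity 1; by Menger, the answer equals the max flow.
Path s→t (+1); total 1.
Path s→a→t (+1); total 2.
Path s→b→t (+1); total 3.
Path s→c→t (+1); total 4.
No residual s→t path; max flow = 4.
Certifying cut of size 4: {s→a, s→b, s→c, s→t}.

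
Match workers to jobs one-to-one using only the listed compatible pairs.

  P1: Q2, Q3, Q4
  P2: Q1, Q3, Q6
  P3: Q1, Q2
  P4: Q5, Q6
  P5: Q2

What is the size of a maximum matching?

Unit-capacity flow: source→left, listed edges, right→sink; max matching = max flow.
Augmenting path P1→Q2 (+1); matched 1.
Augmenting path P2→Q1 (+1); matched 2.
Augmenting path P4→Q5 (+1); matched 3.
Augmenting path P3→Q1→P2→Q3 (+1); matched 4.
Augmenting path P5→Q2→P1→Q4 (+1); matched 5.
No augmenting path remains; maximum matching = 5.
König certificate: {P1, P2, P3, P4, P5} is a vertex cover of size 5 (every listed pair touches it), so no matching can be larger.

5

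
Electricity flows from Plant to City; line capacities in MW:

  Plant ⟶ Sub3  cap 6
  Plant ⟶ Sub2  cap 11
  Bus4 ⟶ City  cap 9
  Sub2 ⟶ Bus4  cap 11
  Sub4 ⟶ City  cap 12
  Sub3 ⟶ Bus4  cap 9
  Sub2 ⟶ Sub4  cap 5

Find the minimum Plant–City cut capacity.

14

Augment Plant→Sub3→Bus4→City: bottleneck 6, flow now 6.
Augment Plant→Sub2→Sub4→City: bottleneck 5, flow now 11.
Augment Plant→Sub2→Bus4→City: bottleneck 3, flow now 14.
No augmenting path remains; maximum flow = 14.
By max-flow min-cut, the minimum cut capacity equals the max flow.
In the residual graph, reachable from Plant: {Plant, Sub3, Sub2, Bus4}.
Min-cut edges: Sub2→Sub4 (5), Bus4→City (9); capacity 5 + 9 = 14.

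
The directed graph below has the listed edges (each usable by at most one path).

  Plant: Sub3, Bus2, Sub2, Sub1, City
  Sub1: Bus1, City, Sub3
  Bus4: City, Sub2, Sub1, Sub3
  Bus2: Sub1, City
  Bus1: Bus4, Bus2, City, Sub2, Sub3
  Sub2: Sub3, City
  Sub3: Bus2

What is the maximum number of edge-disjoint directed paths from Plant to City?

5

Assign every edge capacity 1; by Menger, the answer equals the max flow.
Path Plant→City (+1); total 1.
Path Plant→Sub2→City (+1); total 2.
Path Plant→Sub1→City (+1); total 3.
Path Plant→Bus2→City (+1); total 4.
Path Plant→Sub3→Bus2→Sub1→Bus1→City (+1); total 5.
No residual Plant→City path; max flow = 5.
Certifying cut of size 5: {Plant→Bus2, Plant→City, Plant→Sub1, Plant→Sub2, Plant→Sub3}.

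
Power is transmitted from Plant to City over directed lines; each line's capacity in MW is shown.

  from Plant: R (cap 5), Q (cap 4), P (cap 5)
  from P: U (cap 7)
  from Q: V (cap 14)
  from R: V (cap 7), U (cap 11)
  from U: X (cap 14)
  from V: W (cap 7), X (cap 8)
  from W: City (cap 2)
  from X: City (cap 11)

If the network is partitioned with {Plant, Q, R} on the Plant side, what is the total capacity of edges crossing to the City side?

37

Edges leaving {Plant, Q, R}: Plant→P (5), Q→V (14), R→U (11), R→V (7).
Cut capacity = 5 + 14 + 11 + 7 = 37.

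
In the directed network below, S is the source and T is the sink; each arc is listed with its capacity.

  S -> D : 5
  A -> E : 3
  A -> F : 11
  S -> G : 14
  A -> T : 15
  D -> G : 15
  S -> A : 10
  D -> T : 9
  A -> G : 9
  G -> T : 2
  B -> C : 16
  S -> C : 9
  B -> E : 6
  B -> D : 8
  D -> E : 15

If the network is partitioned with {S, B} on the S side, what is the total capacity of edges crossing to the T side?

68

Edges leaving {S, B}: S→A (10), S→C (9), S→D (5), S→G (14), B→C (16), B→D (8), B→E (6).
Cut capacity = 10 + 9 + 5 + 14 + 16 + 8 + 6 = 68.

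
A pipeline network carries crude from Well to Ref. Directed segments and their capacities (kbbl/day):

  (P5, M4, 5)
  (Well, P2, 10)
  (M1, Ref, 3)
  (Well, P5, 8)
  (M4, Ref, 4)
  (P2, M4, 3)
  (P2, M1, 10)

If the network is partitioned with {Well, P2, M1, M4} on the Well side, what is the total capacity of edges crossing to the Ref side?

15

Edges leaving {Well, P2, M1, M4}: Well→P5 (8), M1→Ref (3), M4→Ref (4).
Cut capacity = 8 + 3 + 4 = 15.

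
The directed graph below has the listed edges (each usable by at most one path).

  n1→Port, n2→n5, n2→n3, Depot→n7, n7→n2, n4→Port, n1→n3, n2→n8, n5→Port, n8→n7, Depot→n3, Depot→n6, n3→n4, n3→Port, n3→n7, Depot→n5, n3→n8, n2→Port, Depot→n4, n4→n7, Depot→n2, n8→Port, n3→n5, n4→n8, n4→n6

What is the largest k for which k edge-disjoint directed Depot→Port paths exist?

Assign every edge capacity 1; by Menger, the answer equals the max flow.
Path Depot→n2→Port (+1); total 1.
Path Depot→n3→Port (+1); total 2.
Path Depot→n4→Port (+1); total 3.
Path Depot→n5→Port (+1); total 4.
Path Depot→n7→n2→n8→Port (+1); total 5.
No residual Depot→Port path; max flow = 5.
Certifying cut of size 5: {Depot→n2, Depot→n3, Depot→n4, Depot→n5, Depot→n7}.

5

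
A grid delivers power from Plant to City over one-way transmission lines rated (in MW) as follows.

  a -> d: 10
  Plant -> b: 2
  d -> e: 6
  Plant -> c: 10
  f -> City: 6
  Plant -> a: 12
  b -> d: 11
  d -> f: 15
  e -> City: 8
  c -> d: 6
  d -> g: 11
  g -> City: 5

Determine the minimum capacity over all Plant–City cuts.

Augment Plant→a→d→e→City: bottleneck 6, flow now 6.
Augment Plant→a→d→f→City: bottleneck 4, flow now 10.
Augment Plant→b→d→f→City: bottleneck 2, flow now 12.
Augment Plant→c→d→g→City: bottleneck 5, flow now 17.
No augmenting path remains; maximum flow = 17.
By max-flow min-cut, the minimum cut capacity equals the max flow.
In the residual graph, reachable from Plant: {Plant, a, b, c, d, f, g}.
Min-cut edges: d→e (6), f→City (6), g→City (5); capacity 6 + 6 + 5 = 17.

17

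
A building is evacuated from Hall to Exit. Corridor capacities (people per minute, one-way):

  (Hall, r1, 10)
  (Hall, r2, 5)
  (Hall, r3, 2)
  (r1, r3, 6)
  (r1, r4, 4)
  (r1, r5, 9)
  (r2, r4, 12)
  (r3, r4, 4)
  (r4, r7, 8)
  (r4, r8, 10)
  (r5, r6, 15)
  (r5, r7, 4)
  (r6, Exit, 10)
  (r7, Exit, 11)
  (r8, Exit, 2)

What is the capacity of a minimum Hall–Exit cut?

17

Augment Hall→r1→r4→r7→Exit: bottleneck 4, flow now 4.
Augment Hall→r1→r5→r6→Exit: bottleneck 6, flow now 10.
Augment Hall→r2→r4→r7→Exit: bottleneck 4, flow now 14.
Augment Hall→r2→r4→r8→Exit: bottleneck 1, flow now 15.
Augment Hall→r3→r4→r8→Exit: bottleneck 1, flow now 16.
Augment Hall→r3→r4→r1→r5→r6→Exit: bottleneck 1, flow now 17. (uses reverse residual edge)
No augmenting path remains; maximum flow = 17.
By max-flow min-cut, the minimum cut capacity equals the max flow.
In the residual graph, reachable from Hall: {Hall}.
Min-cut edges: Hall→r1 (10), Hall→r2 (5), Hall→r3 (2); capacity 10 + 5 + 2 = 17.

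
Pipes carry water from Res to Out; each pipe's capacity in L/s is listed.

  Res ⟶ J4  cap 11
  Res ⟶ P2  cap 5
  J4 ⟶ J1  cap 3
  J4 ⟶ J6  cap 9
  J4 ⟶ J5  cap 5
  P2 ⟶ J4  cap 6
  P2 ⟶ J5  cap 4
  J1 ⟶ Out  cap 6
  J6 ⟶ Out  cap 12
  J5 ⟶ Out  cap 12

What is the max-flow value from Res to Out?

16

Augment Res→J4→J1→Out: bottleneck 3, flow now 3.
Augment Res→J4→J6→Out: bottleneck 8, flow now 11.
Augment Res→P2→J5→Out: bottleneck 4, flow now 15.
Augment Res→P2→J4→J6→Out: bottleneck 1, flow now 16.
No augmenting path remains; maximum flow = 16.
In the residual graph, reachable from Res: {Res}.
Min-cut edges: Res→J4 (11), Res→P2 (5); capacity 11 + 5 = 16.
This cut is saturated, so no flow can exceed 16.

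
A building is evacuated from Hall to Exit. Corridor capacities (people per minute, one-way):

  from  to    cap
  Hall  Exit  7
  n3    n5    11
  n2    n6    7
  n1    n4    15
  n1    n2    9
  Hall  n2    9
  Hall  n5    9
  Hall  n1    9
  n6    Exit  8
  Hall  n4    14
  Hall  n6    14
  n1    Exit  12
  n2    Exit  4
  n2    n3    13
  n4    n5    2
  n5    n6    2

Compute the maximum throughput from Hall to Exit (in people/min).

28

Augment Hall→Exit: bottleneck 7, flow now 7.
Augment Hall→n1→Exit: bottleneck 9, flow now 16.
Augment Hall→n2→Exit: bottleneck 4, flow now 20.
Augment Hall→n6→Exit: bottleneck 8, flow now 28.
No augmenting path remains; maximum flow = 28.
In the residual graph, reachable from Hall: {Hall, n2, n3, n4, n5, n6}.
Min-cut edges: Hall→n1 (9), Hall→Exit (7), n2→Exit (4), n6→Exit (8); capacity 9 + 7 + 4 + 8 = 28.
This cut is saturated, so no flow can exceed 28.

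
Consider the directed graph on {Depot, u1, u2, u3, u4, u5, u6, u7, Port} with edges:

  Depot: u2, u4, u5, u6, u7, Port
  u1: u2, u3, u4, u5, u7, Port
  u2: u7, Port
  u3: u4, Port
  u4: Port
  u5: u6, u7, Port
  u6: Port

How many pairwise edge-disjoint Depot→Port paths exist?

Assign every edge capacity 1; by Menger, the answer equals the max flow.
Path Depot→Port (+1); total 1.
Path Depot→u2→Port (+1); total 2.
Path Depot→u4→Port (+1); total 3.
Path Depot→u5→Port (+1); total 4.
Path Depot→u6→Port (+1); total 5.
No residual Depot→Port path; max flow = 5.
Certifying cut of size 5: {Depot→Port, Depot→u2, Depot→u4, Depot→u5, Depot→u6}.

5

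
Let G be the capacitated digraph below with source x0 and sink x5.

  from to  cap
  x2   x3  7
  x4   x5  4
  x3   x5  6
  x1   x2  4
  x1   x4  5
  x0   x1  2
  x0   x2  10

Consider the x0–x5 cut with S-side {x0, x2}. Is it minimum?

No — its capacity is 9, but the minimum cut has capacity 8.

Given cut capacity: 2 + 7 = 9.
Augment x0→x1→x4→x5: bottleneck 2, flow now 2.
Augment x0→x2→x3→x5: bottleneck 6, flow now 8.
No augmenting path remains; maximum flow = 8.
In the residual graph, reachable from x0: {x0, x2, x3}.
Min-cut edges: x0→x1 (2), x3→x5 (6); capacity 2 + 6 = 8.
Cut capacity 9 exceeds the max flow 8, so it is not minimum.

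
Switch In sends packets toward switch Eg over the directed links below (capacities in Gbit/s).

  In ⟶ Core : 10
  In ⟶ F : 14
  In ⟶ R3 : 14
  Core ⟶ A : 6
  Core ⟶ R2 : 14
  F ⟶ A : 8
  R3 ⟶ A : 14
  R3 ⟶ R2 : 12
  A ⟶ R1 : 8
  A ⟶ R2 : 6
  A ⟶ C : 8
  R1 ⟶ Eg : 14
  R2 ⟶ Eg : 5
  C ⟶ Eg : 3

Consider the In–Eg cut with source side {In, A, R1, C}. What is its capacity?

61

Edges leaving {In, A, R1, C}: In→Core (10), In→F (14), In→R3 (14), A→R2 (6), R1→Eg (14), C→Eg (3).
Cut capacity = 10 + 14 + 14 + 6 + 14 + 3 = 61.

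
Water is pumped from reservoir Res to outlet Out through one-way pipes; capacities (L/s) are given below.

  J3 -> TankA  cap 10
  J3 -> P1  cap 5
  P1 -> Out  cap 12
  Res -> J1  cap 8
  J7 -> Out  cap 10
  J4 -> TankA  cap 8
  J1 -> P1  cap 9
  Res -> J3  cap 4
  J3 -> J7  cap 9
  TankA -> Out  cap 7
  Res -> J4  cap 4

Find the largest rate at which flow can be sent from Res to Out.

Augment Res→J4→TankA→Out: bottleneck 4, flow now 4.
Augment Res→J3→J7→Out: bottleneck 4, flow now 8.
Augment Res→J1→P1→Out: bottleneck 8, flow now 16.
No augmenting path remains; maximum flow = 16.
In the residual graph, reachable from Res: {Res}.
Min-cut edges: Res→J4 (4), Res→J3 (4), Res→J1 (8); capacity 4 + 4 + 8 = 16.
This cut is saturated, so no flow can exceed 16.

16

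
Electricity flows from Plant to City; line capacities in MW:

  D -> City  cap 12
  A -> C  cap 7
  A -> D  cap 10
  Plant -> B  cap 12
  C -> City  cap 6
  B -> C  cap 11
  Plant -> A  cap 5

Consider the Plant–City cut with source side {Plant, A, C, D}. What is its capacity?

Edges leaving {Plant, A, C, D}: Plant→B (12), C→City (6), D→City (12).
Cut capacity = 12 + 6 + 12 = 30.

30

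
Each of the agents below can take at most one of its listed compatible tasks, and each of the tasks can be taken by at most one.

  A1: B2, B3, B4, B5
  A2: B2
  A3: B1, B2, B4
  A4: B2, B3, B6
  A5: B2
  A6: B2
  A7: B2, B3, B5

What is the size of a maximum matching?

Unit-capacity flow: source→left, listed edges, right→sink; max matching = max flow.
Augmenting path A1→B2 (+1); matched 1.
Augmenting path A3→B1 (+1); matched 2.
Augmenting path A4→B3 (+1); matched 3.
Augmenting path A7→B5 (+1); matched 4.
Augmenting path A2→B2→A1→B4 (+1); matched 5.
No augmenting path remains; maximum matching = 5.
König certificate: {A1, A3, A4, A7, B2} is a vertex cover of size 5 (every listed pair touches it), so no matching can be larger.

5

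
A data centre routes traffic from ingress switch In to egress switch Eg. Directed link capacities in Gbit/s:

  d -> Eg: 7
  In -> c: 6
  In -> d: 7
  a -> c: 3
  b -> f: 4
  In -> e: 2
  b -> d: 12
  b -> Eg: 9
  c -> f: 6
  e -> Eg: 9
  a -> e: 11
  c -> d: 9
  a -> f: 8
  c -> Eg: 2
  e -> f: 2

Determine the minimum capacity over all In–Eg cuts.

11

Augment In→c→Eg: bottleneck 2, flow now 2.
Augment In→d→Eg: bottleneck 7, flow now 9.
Augment In→e→Eg: bottleneck 2, flow now 11.
No augmenting path remains; maximum flow = 11.
By max-flow min-cut, the minimum cut capacity equals the max flow.
In the residual graph, reachable from In: {In, c, d, f}.
Min-cut edges: In→e (2), c→Eg (2), d→Eg (7); capacity 2 + 2 + 7 = 11.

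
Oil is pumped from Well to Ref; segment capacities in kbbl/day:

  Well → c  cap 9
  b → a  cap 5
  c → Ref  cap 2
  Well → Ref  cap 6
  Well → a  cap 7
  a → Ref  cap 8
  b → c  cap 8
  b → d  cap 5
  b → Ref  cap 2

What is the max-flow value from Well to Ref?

15

Augment Well→Ref: bottleneck 6, flow now 6.
Augment Well→a→Ref: bottleneck 7, flow now 13.
Augment Well→c→Ref: bottleneck 2, flow now 15.
No augmenting path remains; maximum flow = 15.
In the residual graph, reachable from Well: {Well, c}.
Min-cut edges: Well→a (7), Well→Ref (6), c→Ref (2); capacity 7 + 6 + 2 = 15.
This cut is saturated, so no flow can exceed 15.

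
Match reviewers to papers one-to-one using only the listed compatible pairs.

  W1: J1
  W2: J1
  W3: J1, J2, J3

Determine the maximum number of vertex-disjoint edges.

2

Unit-capacity flow: source→left, listed edges, right→sink; max matching = max flow.
Augmenting path W1→J1 (+1); matched 1.
Augmenting path W3→J2 (+1); matched 2.
No augmenting path remains; maximum matching = 2.
König certificate: {W3, J1} is a vertex cover of size 2 (every listed pair touches it), so no matching can be larger.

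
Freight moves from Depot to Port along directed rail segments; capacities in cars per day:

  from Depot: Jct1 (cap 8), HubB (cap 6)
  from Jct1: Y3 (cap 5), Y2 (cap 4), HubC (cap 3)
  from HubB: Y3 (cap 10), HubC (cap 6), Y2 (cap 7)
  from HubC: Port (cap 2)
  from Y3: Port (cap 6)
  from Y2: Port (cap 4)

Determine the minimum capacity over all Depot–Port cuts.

12

Augment Depot→Jct1→HubC→Port: bottleneck 2, flow now 2.
Augment Depot→Jct1→Y3→Port: bottleneck 5, flow now 7.
Augment Depot→Jct1→Y2→Port: bottleneck 1, flow now 8.
Augment Depot→HubB→Y3→Port: bottleneck 1, flow now 9.
Augment Depot→HubB→Y2→Port: bottleneck 3, flow now 12.
No augmenting path remains; maximum flow = 12.
By max-flow min-cut, the minimum cut capacity equals the max flow.
In the residual graph, reachable from Depot: {Depot, Jct1, HubB, HubC, Y3, Y2}.
Min-cut edges: HubC→Port (2), Y3→Port (6), Y2→Port (4); capacity 2 + 6 + 4 = 12.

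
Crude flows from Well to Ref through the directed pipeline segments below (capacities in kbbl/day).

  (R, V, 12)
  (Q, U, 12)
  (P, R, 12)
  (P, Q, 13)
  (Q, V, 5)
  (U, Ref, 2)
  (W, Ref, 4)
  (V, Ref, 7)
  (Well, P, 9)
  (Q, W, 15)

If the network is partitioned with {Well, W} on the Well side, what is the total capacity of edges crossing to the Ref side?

Edges leaving {Well, W}: Well→P (9), W→Ref (4).
Cut capacity = 9 + 4 = 13.

13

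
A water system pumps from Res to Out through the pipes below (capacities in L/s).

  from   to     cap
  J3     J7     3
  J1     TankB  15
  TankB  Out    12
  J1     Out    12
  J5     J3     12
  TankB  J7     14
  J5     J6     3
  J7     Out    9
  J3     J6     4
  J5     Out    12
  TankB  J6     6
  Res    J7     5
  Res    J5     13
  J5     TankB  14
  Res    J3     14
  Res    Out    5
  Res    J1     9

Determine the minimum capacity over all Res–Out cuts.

Augment Res→Out: bottleneck 5, flow now 5.
Augment Res→J1→Out: bottleneck 9, flow now 14.
Augment Res→J5→Out: bottleneck 12, flow now 26.
Augment Res→J7→Out: bottleneck 5, flow now 31.
Augment Res→J5→TankB→Out: bottleneck 1, flow now 32.
Augment Res→J3→J7→Out: bottleneck 3, flow now 35.
No augmenting path remains; maximum flow = 35.
By max-flow min-cut, the minimum cut capacity equals the max flow.
In the residual graph, reachable from Res: {Res, J3, J6}.
Min-cut edges: Res→J1 (9), Res→J5 (13), Res→J7 (5), Res→Out (5), J3→J7 (3); capacity 9 + 13 + 5 + 5 + 3 = 35.

35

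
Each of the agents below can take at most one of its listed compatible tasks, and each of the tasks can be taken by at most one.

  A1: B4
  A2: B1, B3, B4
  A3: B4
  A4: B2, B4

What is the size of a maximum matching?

3

Unit-capacity flow: source→left, listed edges, right→sink; max matching = max flow.
Augmenting path A1→B4 (+1); matched 1.
Augmenting path A2→B1 (+1); matched 2.
Augmenting path A4→B2 (+1); matched 3.
No augmenting path remains; maximum matching = 3.
König certificate: {A2, A4, B4} is a vertex cover of size 3 (every listed pair touches it), so no matching can be larger.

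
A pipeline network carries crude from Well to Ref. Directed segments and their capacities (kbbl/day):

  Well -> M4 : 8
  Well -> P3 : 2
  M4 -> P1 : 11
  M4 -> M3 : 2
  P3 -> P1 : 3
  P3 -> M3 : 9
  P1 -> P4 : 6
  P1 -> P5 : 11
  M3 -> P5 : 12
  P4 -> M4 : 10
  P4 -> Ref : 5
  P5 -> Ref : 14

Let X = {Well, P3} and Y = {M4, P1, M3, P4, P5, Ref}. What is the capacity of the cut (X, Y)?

Edges leaving {Well, P3}: Well→M4 (8), P3→P1 (3), P3→M3 (9).
Cut capacity = 8 + 3 + 9 = 20.

20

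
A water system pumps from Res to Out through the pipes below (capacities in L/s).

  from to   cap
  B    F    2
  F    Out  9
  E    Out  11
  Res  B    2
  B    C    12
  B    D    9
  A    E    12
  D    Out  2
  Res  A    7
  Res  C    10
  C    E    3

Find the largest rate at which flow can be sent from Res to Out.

Augment Res→A→E→Out: bottleneck 7, flow now 7.
Augment Res→B→D→Out: bottleneck 2, flow now 9.
Augment Res→C→E→Out: bottleneck 3, flow now 12.
No augmenting path remains; maximum flow = 12.
In the residual graph, reachable from Res: {Res, C}.
Min-cut edges: Res→A (7), Res→B (2), C→E (3); capacity 7 + 2 + 3 = 12.
This cut is saturated, so no flow can exceed 12.

12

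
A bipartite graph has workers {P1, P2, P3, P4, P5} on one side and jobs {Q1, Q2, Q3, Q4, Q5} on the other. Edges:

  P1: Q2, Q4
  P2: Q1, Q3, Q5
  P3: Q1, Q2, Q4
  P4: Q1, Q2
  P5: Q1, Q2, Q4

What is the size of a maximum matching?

4

Unit-capacity flow: source→left, listed edges, right→sink; max matching = max flow.
Augmenting path P1→Q2 (+1); matched 1.
Augmenting path P2→Q1 (+1); matched 2.
Augmenting path P3→Q4 (+1); matched 3.
Augmenting path P4→Q1→P2→Q3 (+1); matched 4.
No augmenting path remains; maximum matching = 4.
König certificate: {P2, Q1, Q2, Q4} is a vertex cover of size 4 (every listed pair touches it), so no matching can be larger.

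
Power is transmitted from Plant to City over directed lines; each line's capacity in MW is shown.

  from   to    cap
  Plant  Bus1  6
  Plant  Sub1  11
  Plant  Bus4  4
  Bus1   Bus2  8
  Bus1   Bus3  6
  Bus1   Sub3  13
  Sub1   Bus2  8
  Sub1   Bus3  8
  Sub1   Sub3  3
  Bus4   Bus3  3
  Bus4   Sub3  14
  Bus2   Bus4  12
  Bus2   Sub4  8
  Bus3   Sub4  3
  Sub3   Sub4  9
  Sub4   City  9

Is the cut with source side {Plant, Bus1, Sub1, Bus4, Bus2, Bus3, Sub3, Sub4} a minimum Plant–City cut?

Given cut capacity: 9 = 9.
Augment Plant→Bus1→Bus2→Sub4→City: bottleneck 6, flow now 6.
Augment Plant→Sub1→Bus2→Sub4→City: bottleneck 2, flow now 8.
Augment Plant→Sub1→Bus3→Sub4→City: bottleneck 1, flow now 9.
No augmenting path remains; maximum flow = 9.
Cut capacity 9 equals the max flow, so it is a minimum cut.

Yes — it is a minimum cut (capacity 9).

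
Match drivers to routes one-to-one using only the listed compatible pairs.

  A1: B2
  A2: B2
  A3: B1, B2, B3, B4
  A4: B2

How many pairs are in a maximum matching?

2

Unit-capacity flow: source→left, listed edges, right→sink; max matching = max flow.
Augmenting path A1→B2 (+1); matched 1.
Augmenting path A3→B1 (+1); matched 2.
No augmenting path remains; maximum matching = 2.
König certificate: {A3, B2} is a vertex cover of size 2 (every listed pair touches it), so no matching can be larger.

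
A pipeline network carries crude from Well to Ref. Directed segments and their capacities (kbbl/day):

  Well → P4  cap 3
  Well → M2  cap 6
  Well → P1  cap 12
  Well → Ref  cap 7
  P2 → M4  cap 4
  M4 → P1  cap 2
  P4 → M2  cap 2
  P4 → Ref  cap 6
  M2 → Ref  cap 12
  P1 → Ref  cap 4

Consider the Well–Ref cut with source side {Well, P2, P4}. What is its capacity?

Edges leaving {Well, P2, P4}: Well→M2 (6), Well→P1 (12), Well→Ref (7), P2→M4 (4), P4→M2 (2), P4→Ref (6).
Cut capacity = 6 + 12 + 7 + 4 + 2 + 6 = 37.

37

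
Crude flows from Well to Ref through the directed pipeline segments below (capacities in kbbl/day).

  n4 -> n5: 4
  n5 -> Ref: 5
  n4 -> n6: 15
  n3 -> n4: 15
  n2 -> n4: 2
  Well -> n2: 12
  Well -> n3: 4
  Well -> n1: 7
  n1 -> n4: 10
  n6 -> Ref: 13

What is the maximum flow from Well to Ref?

Augment Well→n1→n4→n5→Ref: bottleneck 4, flow now 4.
Augment Well→n1→n4→n6→Ref: bottleneck 3, flow now 7.
Augment Well→n2→n4→n6→Ref: bottleneck 2, flow now 9.
Augment Well→n3→n4→n6→Ref: bottleneck 4, flow now 13.
No augmenting path remains; maximum flow = 13.
In the residual graph, reachable from Well: {Well, n2}.
Min-cut edges: Well→n1 (7), Well→n3 (4), n2→n4 (2); capacity 7 + 4 + 2 = 13.
This cut is saturated, so no flow can exceed 13.

13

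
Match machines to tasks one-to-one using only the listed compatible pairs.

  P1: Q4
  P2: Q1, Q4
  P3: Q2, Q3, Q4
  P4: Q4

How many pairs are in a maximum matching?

3

Unit-capacity flow: source→left, listed edges, right→sink; max matching = max flow.
Augmenting path P1→Q4 (+1); matched 1.
Augmenting path P2→Q1 (+1); matched 2.
Augmenting path P3→Q2 (+1); matched 3.
No augmenting path remains; maximum matching = 3.
König certificate: {P2, P3, Q4} is a vertex cover of size 3 (every listed pair touches it), so no matching can be larger.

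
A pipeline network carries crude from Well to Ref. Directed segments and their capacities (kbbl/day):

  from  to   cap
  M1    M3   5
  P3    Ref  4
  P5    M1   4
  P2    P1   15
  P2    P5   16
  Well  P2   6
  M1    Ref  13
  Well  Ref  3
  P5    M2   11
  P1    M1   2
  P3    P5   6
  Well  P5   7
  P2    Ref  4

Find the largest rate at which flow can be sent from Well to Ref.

13

Augment Well→Ref: bottleneck 3, flow now 3.
Augment Well→P2→Ref: bottleneck 4, flow now 7.
Augment Well→P5→M1→Ref: bottleneck 4, flow now 11.
Augment Well→P2→P1→M1→Ref: bottleneck 2, flow now 13.
No augmenting path remains; maximum flow = 13.
In the residual graph, reachable from Well: {Well, P5, M2}.
Min-cut edges: Well→P2 (6), Well→Ref (3), P5→M1 (4); capacity 6 + 3 + 4 = 13.
This cut is saturated, so no flow can exceed 13.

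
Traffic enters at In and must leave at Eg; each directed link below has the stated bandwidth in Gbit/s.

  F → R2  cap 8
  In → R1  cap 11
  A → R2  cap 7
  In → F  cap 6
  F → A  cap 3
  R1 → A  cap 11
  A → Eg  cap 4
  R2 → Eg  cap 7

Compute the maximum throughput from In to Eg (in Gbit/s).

11

Augment In→F→R2→Eg: bottleneck 6, flow now 6.
Augment In→R1→A→Eg: bottleneck 4, flow now 10.
Augment In→R1→A→R2→Eg: bottleneck 1, flow now 11.
No augmenting path remains; maximum flow = 11.
In the residual graph, reachable from In: {In, F, R1, R2, A}.
Min-cut edges: R2→Eg (7), A→Eg (4); capacity 7 + 4 = 11.
This cut is saturated, so no flow can exceed 11.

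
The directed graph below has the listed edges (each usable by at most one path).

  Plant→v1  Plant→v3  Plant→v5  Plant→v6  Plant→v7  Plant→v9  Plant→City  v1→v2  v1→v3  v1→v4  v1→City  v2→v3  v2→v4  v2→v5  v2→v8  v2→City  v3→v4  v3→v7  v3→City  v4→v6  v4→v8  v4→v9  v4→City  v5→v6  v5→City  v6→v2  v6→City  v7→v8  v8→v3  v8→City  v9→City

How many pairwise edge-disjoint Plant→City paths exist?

7

Assign every edge capacity 1; by Menger, the answer equals the max flow.
Path Plant→City (+1); total 1.
Path Plant→v1→City (+1); total 2.
Path Plant→v3→City (+1); total 3.
Path Plant→v5→City (+1); total 4.
Path Plant→v6→City (+1); total 5.
Path Plant→v9→City (+1); total 6.
Path Plant→v7→v8→City (+1); total 7.
No residual Plant→City path; max flow = 7.
Certifying cut of size 7: {Plant→City, Plant→v1, Plant→v3, Plant→v5, Plant→v6, Plant→v7, Plant→v9}.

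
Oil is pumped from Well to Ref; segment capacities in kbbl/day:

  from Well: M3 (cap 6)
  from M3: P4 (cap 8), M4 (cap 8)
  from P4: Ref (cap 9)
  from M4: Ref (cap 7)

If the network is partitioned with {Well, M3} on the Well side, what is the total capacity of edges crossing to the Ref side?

Edges leaving {Well, M3}: M3→P4 (8), M3→M4 (8).
Cut capacity = 8 + 8 = 16.

16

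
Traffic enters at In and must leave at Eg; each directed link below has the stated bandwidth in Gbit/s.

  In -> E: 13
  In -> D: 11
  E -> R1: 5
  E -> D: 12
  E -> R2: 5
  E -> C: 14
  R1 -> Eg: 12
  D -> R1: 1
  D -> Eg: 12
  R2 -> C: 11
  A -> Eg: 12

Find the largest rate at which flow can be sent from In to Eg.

18

Augment In→D→Eg: bottleneck 11, flow now 11.
Augment In→E→R1→Eg: bottleneck 5, flow now 16.
Augment In→E→D→Eg: bottleneck 1, flow now 17.
Augment In→E→D→R1→Eg: bottleneck 1, flow now 18.
No augmenting path remains; maximum flow = 18.
In the residual graph, reachable from In: {In, E, D, R2, C}.
Min-cut edges: E→R1 (5), D→R1 (1), D→Eg (12); capacity 5 + 1 + 12 = 18.
This cut is saturated, so no flow can exceed 18.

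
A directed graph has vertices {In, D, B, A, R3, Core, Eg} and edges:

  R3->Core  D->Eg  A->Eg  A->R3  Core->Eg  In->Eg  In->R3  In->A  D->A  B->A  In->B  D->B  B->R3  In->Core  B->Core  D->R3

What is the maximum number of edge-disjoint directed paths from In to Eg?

Assign every edge capacity 1; by Menger, the answer equals the max flow.
Path In→Eg (+1); total 1.
Path In→A→Eg (+1); total 2.
Path In→Core→Eg (+1); total 3.
No residual In→Eg path; max flow = 3.
Certifying cut of size 3: {A→Eg, Core→Eg, In→Eg}.

3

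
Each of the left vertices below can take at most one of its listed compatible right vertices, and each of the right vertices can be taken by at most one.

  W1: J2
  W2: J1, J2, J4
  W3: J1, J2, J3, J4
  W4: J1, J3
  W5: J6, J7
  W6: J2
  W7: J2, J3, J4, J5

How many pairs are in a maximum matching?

6

Unit-capacity flow: source→left, listed edges, right→sink; max matching = max flow.
Augmenting path W1→J2 (+1); matched 1.
Augmenting path W2→J1 (+1); matched 2.
Augmenting path W3→J3 (+1); matched 3.
Augmenting path W5→J6 (+1); matched 4.
Augmenting path W7→J4 (+1); matched 5.
Augmenting path W4→J1→W2→J4→W7→J5 (+1); matched 6.
No augmenting path remains; maximum matching = 6.
König certificate: {W2, W3, W4, W5, W7, J2} is a vertex cover of size 6 (every listed pair touches it), so no matching can be larger.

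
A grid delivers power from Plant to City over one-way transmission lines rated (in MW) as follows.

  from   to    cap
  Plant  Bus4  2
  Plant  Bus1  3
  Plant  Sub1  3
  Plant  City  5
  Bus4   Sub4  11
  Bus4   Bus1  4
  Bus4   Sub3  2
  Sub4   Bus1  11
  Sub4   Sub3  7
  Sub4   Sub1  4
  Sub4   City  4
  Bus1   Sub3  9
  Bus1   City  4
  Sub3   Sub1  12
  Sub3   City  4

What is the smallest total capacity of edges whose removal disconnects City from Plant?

10

Augment Plant→City: bottleneck 5, flow now 5.
Augment Plant→Bus1→City: bottleneck 3, flow now 8.
Augment Plant→Bus4→Sub4→City: bottleneck 2, flow now 10.
No augmenting path remains; maximum flow = 10.
By max-flow min-cut, the minimum cut capacity equals the max flow.
In the residual graph, reachable from Plant: {Plant, Sub1}.
Min-cut edges: Plant→Bus4 (2), Plant→Bus1 (3), Plant→City (5); capacity 2 + 3 + 5 = 10.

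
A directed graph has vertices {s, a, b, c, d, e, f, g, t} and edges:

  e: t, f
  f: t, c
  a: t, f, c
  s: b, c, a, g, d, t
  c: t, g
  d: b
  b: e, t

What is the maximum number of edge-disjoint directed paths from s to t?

Assign every edge capacity 1; by Menger, the answer equals the max flow.
Path s→t (+1); total 1.
Path s→a→t (+1); total 2.
Path s→b→t (+1); total 3.
Path s→c→t (+1); total 4.
Path s→d→b→e→t (+1); total 5.
No residual s→t path; max flow = 5.
Certifying cut of size 5: {s→a, s→b, s→c, s→d, s→t}.

5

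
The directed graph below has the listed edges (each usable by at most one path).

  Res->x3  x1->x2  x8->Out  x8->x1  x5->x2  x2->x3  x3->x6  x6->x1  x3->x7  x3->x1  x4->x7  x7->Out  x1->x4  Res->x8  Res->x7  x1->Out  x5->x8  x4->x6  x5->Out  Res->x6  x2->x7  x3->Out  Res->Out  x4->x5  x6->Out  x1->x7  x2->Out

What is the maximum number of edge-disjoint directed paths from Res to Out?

Assign every edge capacity 1; by Menger, the answer equals the max flow.
Path Res→Out (+1); total 1.
Path Res→x3→Out (+1); total 2.
Path Res→x6→Out (+1); total 3.
Path Res→x7→Out (+1); total 4.
Path Res→x8→Out (+1); total 5.
No residual Res→Out path; max flow = 5.
Certifying cut of size 5: {Res→Out, Res→x3, Res→x6, Res→x7, Res→x8}.

5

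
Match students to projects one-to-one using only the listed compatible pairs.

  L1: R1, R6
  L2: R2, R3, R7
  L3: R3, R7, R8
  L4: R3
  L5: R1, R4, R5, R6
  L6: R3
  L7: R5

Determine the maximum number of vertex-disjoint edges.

6

Unit-capacity flow: source→left, listed edges, right→sink; max matching = max flow.
Augmenting path L1→R1 (+1); matched 1.
Augmenting path L2→R2 (+1); matched 2.
Augmenting path L3→R3 (+1); matched 3.
Augmenting path L5→R4 (+1); matched 4.
Augmenting path L7→R5 (+1); matched 5.
Augmenting path L4→R3→L3→R7 (+1); matched 6.
No augmenting path remains; maximum matching = 6.
König certificate: {L1, L2, L3, L5, L7, R3} is a vertex cover of size 6 (every listed pair touches it), so no matching can be larger.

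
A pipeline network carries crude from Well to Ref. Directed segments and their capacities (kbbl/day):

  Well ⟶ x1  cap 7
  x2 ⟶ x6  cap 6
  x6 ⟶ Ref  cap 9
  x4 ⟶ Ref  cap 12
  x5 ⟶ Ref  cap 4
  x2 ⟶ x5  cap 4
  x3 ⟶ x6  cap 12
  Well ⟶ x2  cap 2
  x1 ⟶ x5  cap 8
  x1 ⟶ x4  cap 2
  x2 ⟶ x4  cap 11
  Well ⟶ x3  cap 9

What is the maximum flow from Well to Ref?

Augment Well→x1→x4→Ref: bottleneck 2, flow now 2.
Augment Well→x1→x5→Ref: bottleneck 4, flow now 6.
Augment Well→x2→x4→Ref: bottleneck 2, flow now 8.
Augment Well→x3→x6→Ref: bottleneck 9, flow now 17.
No augmenting path remains; maximum flow = 17.
In the residual graph, reachable from Well: {Well, x1, x5}.
Min-cut edges: Well→x2 (2), Well→x3 (9), x1→x4 (2), x5→Ref (4); capacity 2 + 9 + 2 + 4 = 17.
This cut is saturated, so no flow can exceed 17.

17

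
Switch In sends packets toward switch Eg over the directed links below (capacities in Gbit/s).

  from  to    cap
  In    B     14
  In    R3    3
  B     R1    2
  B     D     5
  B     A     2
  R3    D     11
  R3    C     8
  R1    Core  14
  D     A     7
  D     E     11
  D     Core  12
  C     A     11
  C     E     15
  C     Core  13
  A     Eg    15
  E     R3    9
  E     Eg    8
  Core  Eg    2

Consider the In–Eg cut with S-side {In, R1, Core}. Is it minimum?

No — its capacity is 19, but the minimum cut has capacity 12.

Given cut capacity: 14 + 3 + 2 = 19.
Augment In→B→A→Eg: bottleneck 2, flow now 2.
Augment In→B→R1→Core→Eg: bottleneck 2, flow now 4.
Augment In→B→D→A→Eg: bottleneck 5, flow now 9.
Augment In→R3→D→A→Eg: bottleneck 2, flow now 11.
Augment In→R3→D→E→Eg: bottleneck 1, flow now 12.
No augmenting path remains; maximum flow = 12.
In the residual graph, reachable from In: {In, B}.
Min-cut edges: In→R3 (3), B→R1 (2), B→D (5), B→A (2); capacity 3 + 2 + 5 + 2 = 12.
Cut capacity 19 exceeds the max flow 12, so it is not minimum.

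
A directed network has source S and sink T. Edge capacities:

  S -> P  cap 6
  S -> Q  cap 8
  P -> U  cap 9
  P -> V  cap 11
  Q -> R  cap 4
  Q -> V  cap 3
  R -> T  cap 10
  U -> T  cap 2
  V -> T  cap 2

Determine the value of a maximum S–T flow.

8

Augment S→P→U→T: bottleneck 2, flow now 2.
Augment S→P→V→T: bottleneck 2, flow now 4.
Augment S→Q→R→T: bottleneck 4, flow now 8.
No augmenting path remains; maximum flow = 8.
In the residual graph, reachable from S: {S, P, Q, U, V}.
Min-cut edges: Q→R (4), U→T (2), V→T (2); capacity 4 + 2 + 2 = 8.
This cut is saturated, so no flow can exceed 8.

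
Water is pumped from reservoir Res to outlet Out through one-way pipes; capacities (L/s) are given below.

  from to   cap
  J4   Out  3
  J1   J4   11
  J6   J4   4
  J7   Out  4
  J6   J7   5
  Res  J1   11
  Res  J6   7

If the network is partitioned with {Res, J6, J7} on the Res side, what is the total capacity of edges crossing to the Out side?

19

Edges leaving {Res, J6, J7}: Res→J1 (11), J6→J4 (4), J7→Out (4).
Cut capacity = 11 + 4 + 4 = 19.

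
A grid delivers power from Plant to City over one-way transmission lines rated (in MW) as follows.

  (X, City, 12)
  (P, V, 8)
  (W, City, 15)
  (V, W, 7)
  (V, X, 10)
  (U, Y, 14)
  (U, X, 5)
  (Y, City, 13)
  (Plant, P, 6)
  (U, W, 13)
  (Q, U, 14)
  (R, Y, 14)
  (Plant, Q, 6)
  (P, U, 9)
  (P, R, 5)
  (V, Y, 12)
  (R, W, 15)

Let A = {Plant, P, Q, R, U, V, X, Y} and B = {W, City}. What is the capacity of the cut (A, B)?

60

Edges leaving {Plant, P, Q, R, U, V, X, Y}: R→W (15), U→W (13), V→W (7), X→City (12), Y→City (13).
Cut capacity = 15 + 13 + 7 + 12 + 13 = 60.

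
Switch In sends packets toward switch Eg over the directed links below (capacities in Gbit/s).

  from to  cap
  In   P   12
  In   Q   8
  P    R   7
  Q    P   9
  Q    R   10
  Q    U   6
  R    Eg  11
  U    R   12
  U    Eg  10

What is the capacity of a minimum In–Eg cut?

15

Augment In→P→R→Eg: bottleneck 7, flow now 7.
Augment In→Q→R→Eg: bottleneck 4, flow now 11.
Augment In→Q→U→Eg: bottleneck 4, flow now 15.
No augmenting path remains; maximum flow = 15.
By max-flow min-cut, the minimum cut capacity equals the max flow.
In the residual graph, reachable from In: {In, P}.
Min-cut edges: In→Q (8), P→R (7); capacity 8 + 7 = 15.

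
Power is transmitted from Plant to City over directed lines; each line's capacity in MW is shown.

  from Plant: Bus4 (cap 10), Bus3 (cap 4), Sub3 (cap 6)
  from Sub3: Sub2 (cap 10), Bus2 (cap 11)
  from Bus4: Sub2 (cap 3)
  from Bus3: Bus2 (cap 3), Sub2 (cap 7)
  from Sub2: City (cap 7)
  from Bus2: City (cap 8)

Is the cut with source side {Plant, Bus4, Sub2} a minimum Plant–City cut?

Given cut capacity: 6 + 4 + 7 = 17.
Augment Plant→Sub3→Sub2→City: bottleneck 6, flow now 6.
Augment Plant→Bus4→Sub2→City: bottleneck 1, flow now 7.
Augment Plant→Bus3→Bus2→City: bottleneck 3, flow now 10.
Augment Plant→Bus4→Sub2→Sub3→Bus2→City: bottleneck 2, flow now 12. (uses reverse residual edge)
Augment Plant→Bus3→Sub2→Sub3→Bus2→City: bottleneck 1, flow now 13. (uses reverse residual edge)
No augmenting path remains; maximum flow = 13.
In the residual graph, reachable from Plant: {Plant, Bus4}.
Min-cut edges: Plant→Sub3 (6), Plant→Bus3 (4), Bus4→Sub2 (3); capacity 6 + 4 + 3 = 13.
Cut capacity 17 exceeds the max flow 13, so it is not minimum.

No — its capacity is 17, but the minimum cut has capacity 13.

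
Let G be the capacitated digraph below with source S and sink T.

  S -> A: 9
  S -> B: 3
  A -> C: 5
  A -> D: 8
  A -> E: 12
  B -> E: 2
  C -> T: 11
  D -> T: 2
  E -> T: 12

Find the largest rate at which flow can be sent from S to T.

11

Augment S→A→C→T: bottleneck 5, flow now 5.
Augment S→A→D→T: bottleneck 2, flow now 7.
Augment S→A→E→T: bottleneck 2, flow now 9.
Augment S→B→E→T: bottleneck 2, flow now 11.
No augmenting path remains; maximum flow = 11.
In the residual graph, reachable from S: {S, B}.
Min-cut edges: S→A (9), B→E (2); capacity 9 + 2 = 11.
This cut is saturated, so no flow can exceed 11.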